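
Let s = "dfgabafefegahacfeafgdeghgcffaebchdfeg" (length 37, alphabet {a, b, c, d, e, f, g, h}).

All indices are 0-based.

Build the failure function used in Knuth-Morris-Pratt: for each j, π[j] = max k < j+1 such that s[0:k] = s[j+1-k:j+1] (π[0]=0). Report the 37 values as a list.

π[0] = 0
j=1 s[j]='f': π[1]=0 (border '')
j=2 s[j]='g': π[2]=0 (border '')
j=3 s[j]='a': π[3]=0 (border '')
j=4 s[j]='b': π[4]=0 (border '')
j=5 s[j]='a': π[5]=0 (border '')
j=6 s[j]='f': π[6]=0 (border '')
j=7 s[j]='e': π[7]=0 (border '')
j=8 s[j]='f': π[8]=0 (border '')
j=9 s[j]='e': π[9]=0 (border '')
j=10 s[j]='g': π[10]=0 (border '')
j=11 s[j]='a': π[11]=0 (border '')
j=12 s[j]='h': π[12]=0 (border '')
j=13 s[j]='a': π[13]=0 (border '')
j=14 s[j]='c': π[14]=0 (border '')
j=15 s[j]='f': π[15]=0 (border '')
j=16 s[j]='e': π[16]=0 (border '')
j=17 s[j]='a': π[17]=0 (border '')
j=18 s[j]='f': π[18]=0 (border '')
j=19 s[j]='g': π[19]=0 (border '')
j=20 s[j]='d': π[20]=1 (border 'd')
j=21 s[j]='e': k: 1→0; π[21]=0 (border '')
j=22 s[j]='g': π[22]=0 (border '')
j=23 s[j]='h': π[23]=0 (border '')
j=24 s[j]='g': π[24]=0 (border '')
j=25 s[j]='c': π[25]=0 (border '')
j=26 s[j]='f': π[26]=0 (border '')
j=27 s[j]='f': π[27]=0 (border '')
j=28 s[j]='a': π[28]=0 (border '')
j=29 s[j]='e': π[29]=0 (border '')
j=30 s[j]='b': π[30]=0 (border '')
j=31 s[j]='c': π[31]=0 (border '')
j=32 s[j]='h': π[32]=0 (border '')
j=33 s[j]='d': π[33]=1 (border 'd')
j=34 s[j]='f': π[34]=2 (border 'df')
j=35 s[j]='e': k: 2→0; π[35]=0 (border '')
j=36 s[j]='g': π[36]=0 (border '')

[0, 0, 0, 0, 0, 0, 0, 0, 0, 0, 0, 0, 0, 0, 0, 0, 0, 0, 0, 0, 1, 0, 0, 0, 0, 0, 0, 0, 0, 0, 0, 0, 0, 1, 2, 0, 0]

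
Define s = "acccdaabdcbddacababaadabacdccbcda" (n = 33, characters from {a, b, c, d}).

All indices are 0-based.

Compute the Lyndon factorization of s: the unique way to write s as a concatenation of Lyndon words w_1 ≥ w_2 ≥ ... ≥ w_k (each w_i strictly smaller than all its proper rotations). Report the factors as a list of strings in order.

emit factor 1: 'acccd' (i=0, period=5)
emit factor 2: 'aabdcbddacababaadabacdccbcd' (i=5, period=27)
emit factor 3: 'a' (i=32, period=1)

["acccd", "aabdcbddacababaadabacdccbcd", "a"]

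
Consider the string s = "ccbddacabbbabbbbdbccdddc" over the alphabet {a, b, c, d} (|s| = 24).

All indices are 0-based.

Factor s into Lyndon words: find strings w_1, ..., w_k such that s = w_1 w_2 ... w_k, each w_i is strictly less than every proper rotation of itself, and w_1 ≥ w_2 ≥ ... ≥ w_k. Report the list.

["c", "c", "bdd", "ac", "abbbabbbbdbccdddc"]

emit factor 1: 'c' (i=0, period=1)
emit factor 2: 'c' (i=1, period=1)
emit factor 3: 'bdd' (i=2, period=3)
emit factor 4: 'ac' (i=5, period=2)
emit factor 5: 'abbbabbbbdbccdddc' (i=7, period=17)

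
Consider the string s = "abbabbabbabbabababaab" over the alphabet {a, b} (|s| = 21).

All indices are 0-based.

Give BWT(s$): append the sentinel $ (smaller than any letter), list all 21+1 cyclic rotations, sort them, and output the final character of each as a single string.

bbabbbbbb$aaaabbbbaaaa

rank  rotation                last
    0  $abbabbabbabbabababaab  b
    1  aab$abbabbabbabbababab  b
    2  ab$abbabbabbabbabababa  a
    3  abaab$abbabbabbabbabab  b
    4  ababaab$abbabbabbabbab  b
    5  abababaab$abbabbabbabb  b
    6  abbabababaab$abbabbabb  b
    7  abbabbabababaab$abbabb  b
    8  abbabbabbabababaab$abb  b
    9  abbabbabbabbabababaab$  $
   10  b$abbabbabbabbabababaa  a
   11  baab$abbabbabbabbababa  a
   12  babaab$abbabbabbabbaba  a
   13  bababaab$abbabbabbabba  a
   14  babababaab$abbabbabbab  b
   15  babbabababaab$abbabbab  b
   16  babbabbabababaab$abbab  b
   17  babbabbabbabababaab$ab  b
   18  bbabababaab$abbabbabba  a
   19  bbabbabababaab$abbabba  a
   20  bbabbabbabababaab$abba  a
   21  bbabbabbabbabababaab$a  a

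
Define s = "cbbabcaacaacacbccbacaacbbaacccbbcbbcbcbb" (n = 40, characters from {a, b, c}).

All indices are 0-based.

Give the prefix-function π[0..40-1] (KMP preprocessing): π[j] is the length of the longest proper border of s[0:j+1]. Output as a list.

[0, 0, 0, 0, 0, 1, 0, 0, 1, 0, 0, 1, 0, 1, 2, 1, 1, 2, 0, 1, 0, 0, 1, 2, 3, 4, 0, 1, 1, 1, 2, 3, 1, 2, 3, 1, 2, 1, 2, 3]

π[0] = 0
j=1 s[j]='b': π[1]=0 (border '')
j=2 s[j]='b': π[2]=0 (border '')
j=3 s[j]='a': π[3]=0 (border '')
j=4 s[j]='b': π[4]=0 (border '')
j=5 s[j]='c': π[5]=1 (border 'c')
j=6 s[j]='a': k: 1→0; π[6]=0 (border '')
j=7 s[j]='a': π[7]=0 (border '')
j=8 s[j]='c': π[8]=1 (border 'c')
j=9 s[j]='a': k: 1→0; π[9]=0 (border '')
j=10 s[j]='a': π[10]=0 (border '')
j=11 s[j]='c': π[11]=1 (border 'c')
j=12 s[j]='a': k: 1→0; π[12]=0 (border '')
j=13 s[j]='c': π[13]=1 (border 'c')
j=14 s[j]='b': π[14]=2 (border 'cb')
j=15 s[j]='c': k: 2→0; π[15]=1 (border 'c')
j=16 s[j]='c': k: 1→0; π[16]=1 (border 'c')
j=17 s[j]='b': π[17]=2 (border 'cb')
j=18 s[j]='a': k: 2→0; π[18]=0 (border '')
j=19 s[j]='c': π[19]=1 (border 'c')
j=20 s[j]='a': k: 1→0; π[20]=0 (border '')
j=21 s[j]='a': π[21]=0 (border '')
j=22 s[j]='c': π[22]=1 (border 'c')
j=23 s[j]='b': π[23]=2 (border 'cb')
j=24 s[j]='b': π[24]=3 (border 'cbb')
j=25 s[j]='a': π[25]=4 (border 'cbba')
j=26 s[j]='a': k: 4→0; π[26]=0 (border '')
j=27 s[j]='c': π[27]=1 (border 'c')
j=28 s[j]='c': k: 1→0; π[28]=1 (border 'c')
j=29 s[j]='c': k: 1→0; π[29]=1 (border 'c')
j=30 s[j]='b': π[30]=2 (border 'cb')
j=31 s[j]='b': π[31]=3 (border 'cbb')
j=32 s[j]='c': k: 3→0; π[32]=1 (border 'c')
j=33 s[j]='b': π[33]=2 (border 'cb')
j=34 s[j]='b': π[34]=3 (border 'cbb')
j=35 s[j]='c': k: 3→0; π[35]=1 (border 'c')
j=36 s[j]='b': π[36]=2 (border 'cb')
j=37 s[j]='c': k: 2→0; π[37]=1 (border 'c')
j=38 s[j]='b': π[38]=2 (border 'cb')
j=39 s[j]='b': π[39]=3 (border 'cbb')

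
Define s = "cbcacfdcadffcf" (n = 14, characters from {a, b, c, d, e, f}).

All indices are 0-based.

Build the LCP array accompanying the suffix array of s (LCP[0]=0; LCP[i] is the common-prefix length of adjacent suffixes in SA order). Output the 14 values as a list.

rank | idx | suffix
   0 |   3 | acfdcadffcf
   1 |   8 | adffcf
   2 |   1 | bcacfdcadffcf
   3 |   2 | cacfdcadffcf
   4 |   7 | cadffcf
   5 |   0 | cbcacfdcadffcf
   6 |  12 | cf
   7 |   4 | cfdcadffcf
   8 |   6 | dcadffcf
   9 |   9 | dffcf
  10 |  13 | f
  11 |  11 | fcf
  12 |   5 | fdcadffcf
  13 |  10 | ffcf

SA = [3, 8, 1, 2, 7, 0, 12, 4, 6, 9, 13, 11, 5, 10]
[i] adj suffixes → lcp
  [1] 3/8 → 1 ('a')
  [2] 8/1 → 0 ('')
  [3] 1/2 → 0 ('')
  [4] 2/7 → 2 ('ca')
  [5] 7/0 → 1 ('c')
  [6] 0/12 → 1 ('c')
  [7] 12/4 → 2 ('cf')
  [8] 4/6 → 0 ('')
  [9] 6/9 → 1 ('d')
  [10] 9/13 → 0 ('')
  [11] 13/11 → 1 ('f')
  [12] 11/5 → 1 ('f')
  [13] 5/10 → 1 ('f')

[0, 1, 0, 0, 2, 1, 1, 2, 0, 1, 0, 1, 1, 1]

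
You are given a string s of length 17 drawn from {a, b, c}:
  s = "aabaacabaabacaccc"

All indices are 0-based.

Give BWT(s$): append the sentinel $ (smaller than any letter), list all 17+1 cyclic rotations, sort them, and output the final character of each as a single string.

c$bbcaaabcaaacaaca

rank  rotation            last
    0  $aabaacabaabacaccc  c
    1  aabaacabaabacaccc$  $
    2  aabacaccc$aabaacab  b
    3  aacabaabacaccc$aab  b
    4  abaabacaccc$aabaac  c
    5  abaacabaabacaccc$a  a
    6  abacaccc$aabaacaba  a
    7  acabaabacaccc$aaba  a
    8  acaccc$aabaacabaab  b
    9  accc$aabaacabaabac  c
   10  baabacaccc$aabaaca  a
   11  baacabaabacaccc$aa  a
   12  bacaccc$aabaacabaa  a
   13  c$aabaacabaabacacc  c
   14  cabaabacaccc$aabaa  a
   15  caccc$aabaacabaaba  a
   16  cc$aabaacabaabacac  c
   17  ccc$aabaacabaabaca  a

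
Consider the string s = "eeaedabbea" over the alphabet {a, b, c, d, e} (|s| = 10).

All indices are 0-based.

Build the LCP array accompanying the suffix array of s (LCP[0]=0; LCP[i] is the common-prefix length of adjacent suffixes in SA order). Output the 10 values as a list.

[0, 1, 1, 0, 1, 0, 0, 2, 1, 1]

rank→(start, suffix):
  0 → (9, 'a')
  1 → (5, 'abbea')
  2 → (2, 'aedabbea')
  3 → (6, 'bbea')
  4 → (7, 'bea')
  5 → (4, 'dabbea')
  6 → (8, 'ea')
  7 → (1, 'eaedabbea')
  8 → (3, 'edabbea')
  9 → (0, 'eeaedabbea')

SA = [9, 5, 2, 6, 7, 4, 8, 1, 3, 0]
i: (SA[i-1],SA[i]) lcp shared
  1: (9,5) 1 'a'
  2: (5,2) 1 'a'
  3: (2,6) 0 ''
  4: (6,7) 1 'b'
  5: (7,4) 0 ''
  6: (4,8) 0 ''
  7: (8,1) 2 'ea'
  8: (1,3) 1 'e'
  9: (3,0) 1 'e'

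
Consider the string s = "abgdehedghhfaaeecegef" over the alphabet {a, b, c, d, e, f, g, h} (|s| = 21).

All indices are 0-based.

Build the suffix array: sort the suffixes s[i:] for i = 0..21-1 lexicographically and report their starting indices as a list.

rank→(start, suffix):
  0 → (12, 'aaeecegef')
  1 → (0, 'abgdehedghhfaaeecegef')
  2 → (13, 'aeecegef')
  3 → (1, 'bgdehedghhfaaeecegef')
  4 → (16, 'cegef')
  5 → (3, 'dehedghhfaaeecegef')
  6 → (7, 'dghhfaaeecegef')
  7 → (15, 'ecegef')
  8 → (6, 'edghhfaaeecegef')
  9 → (14, 'eecegef')
  10 → (19, 'ef')
  11 → (17, 'egef')
  12 → (4, 'ehedghhfaaeecegef')
  13 → (20, 'f')
  14 → (11, 'faaeecegef')
  15 → (2, 'gdehedghhfaaeecegef')
  16 → (18, 'gef')
  17 → (8, 'ghhfaaeecegef')
  18 → (5, 'hedghhfaaeecegef')
  19 → (10, 'hfaaeecegef')
  20 → (9, 'hhfaaeecegef')

[12, 0, 13, 1, 16, 3, 7, 15, 6, 14, 19, 17, 4, 20, 11, 2, 18, 8, 5, 10, 9]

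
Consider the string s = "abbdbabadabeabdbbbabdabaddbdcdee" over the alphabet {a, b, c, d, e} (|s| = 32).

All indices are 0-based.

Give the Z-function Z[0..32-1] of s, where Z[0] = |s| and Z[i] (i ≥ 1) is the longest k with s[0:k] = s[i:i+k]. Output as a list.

[32, 0, 0, 0, 0, 2, 0, 1, 0, 2, 0, 0, 2, 0, 0, 0, 0, 0, 2, 0, 0, 2, 0, 1, 0, 0, 0, 0, 0, 0, 0, 0]

Z[0]=32
i=1: fresh scan; Z[1]=0
i=2: fresh scan; Z[2]=0
i=3: fresh scan; Z[3]=0
i=4: fresh scan; Z[4]=0
i=5: fresh scan; Z[5]=2 grow→box=[5,7)
i=6: min(r-i=1, Z[1]=0)=0; Z[6]=0
i=7: fresh scan; Z[7]=1 grow→box=[7,8)
i=8: fresh scan; Z[8]=0
i=9: fresh scan; Z[9]=2 grow→box=[9,11)
i=10: min(r-i=1, Z[1]=0)=0; Z[10]=0
i=11: fresh scan; Z[11]=0
i=12: fresh scan; Z[12]=2 grow→box=[12,14)
i=13: min(r-i=1, Z[1]=0)=0; Z[13]=0
i=14: fresh scan; Z[14]=0
i=15: fresh scan; Z[15]=0
i=16: fresh scan; Z[16]=0
i=17: fresh scan; Z[17]=0
i=18: fresh scan; Z[18]=2 grow→box=[18,20)
i=19: min(r-i=1, Z[1]=0)=0; Z[19]=0
i=20: fresh scan; Z[20]=0
i=21: fresh scan; Z[21]=2 grow→box=[21,23)
i=22: min(r-i=1, Z[1]=0)=0; Z[22]=0
i=23: fresh scan; Z[23]=1 grow→box=[23,24)
i=24: fresh scan; Z[24]=0
i=25: fresh scan; Z[25]=0
i=26: fresh scan; Z[26]=0
i=27: fresh scan; Z[27]=0
i=28: fresh scan; Z[28]=0
i=29: fresh scan; Z[29]=0
i=30: fresh scan; Z[30]=0
i=31: fresh scan; Z[31]=0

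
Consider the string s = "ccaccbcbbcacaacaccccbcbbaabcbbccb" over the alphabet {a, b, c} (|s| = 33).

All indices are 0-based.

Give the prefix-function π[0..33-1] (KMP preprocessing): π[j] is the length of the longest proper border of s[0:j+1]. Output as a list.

[0, 1, 0, 1, 2, 0, 1, 0, 0, 1, 0, 1, 0, 0, 1, 0, 1, 2, 2, 2, 0, 1, 0, 0, 0, 0, 0, 1, 0, 0, 1, 2, 0]

π[0] = 0
j=1 s[j]='c': π[1]=1 (border 'c')
j=2 s[j]='a': k: 1→0; π[2]=0 (border '')
j=3 s[j]='c': π[3]=1 (border 'c')
j=4 s[j]='c': π[4]=2 (border 'cc')
j=5 s[j]='b': k: 2→1→0; π[5]=0 (border '')
j=6 s[j]='c': π[6]=1 (border 'c')
j=7 s[j]='b': k: 1→0; π[7]=0 (border '')
j=8 s[j]='b': π[8]=0 (border '')
j=9 s[j]='c': π[9]=1 (border 'c')
j=10 s[j]='a': k: 1→0; π[10]=0 (border '')
j=11 s[j]='c': π[11]=1 (border 'c')
j=12 s[j]='a': k: 1→0; π[12]=0 (border '')
j=13 s[j]='a': π[13]=0 (border '')
j=14 s[j]='c': π[14]=1 (border 'c')
j=15 s[j]='a': k: 1→0; π[15]=0 (border '')
j=16 s[j]='c': π[16]=1 (border 'c')
j=17 s[j]='c': π[17]=2 (border 'cc')
j=18 s[j]='c': k: 2→1; π[18]=2 (border 'cc')
j=19 s[j]='c': k: 2→1; π[19]=2 (border 'cc')
j=20 s[j]='b': k: 2→1→0; π[20]=0 (border '')
j=21 s[j]='c': π[21]=1 (border 'c')
j=22 s[j]='b': k: 1→0; π[22]=0 (border '')
j=23 s[j]='b': π[23]=0 (border '')
j=24 s[j]='a': π[24]=0 (border '')
j=25 s[j]='a': π[25]=0 (border '')
j=26 s[j]='b': π[26]=0 (border '')
j=27 s[j]='c': π[27]=1 (border 'c')
j=28 s[j]='b': k: 1→0; π[28]=0 (border '')
j=29 s[j]='b': π[29]=0 (border '')
j=30 s[j]='c': π[30]=1 (border 'c')
j=31 s[j]='c': π[31]=2 (border 'cc')
j=32 s[j]='b': k: 2→1→0; π[32]=0 (border '')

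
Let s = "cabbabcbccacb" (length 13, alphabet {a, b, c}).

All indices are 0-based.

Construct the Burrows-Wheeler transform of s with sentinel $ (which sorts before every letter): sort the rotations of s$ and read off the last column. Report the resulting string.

bcbccbaac$cabb

rank  rotation        last
    0  $cabbabcbccacb  b
    1  abbabcbccacb$c  c
    2  abcbccacb$cabb  b
    3  acb$cabbabcbcc  c
    4  b$cabbabcbccac  c
    5  babcbccacb$cab  b
    6  bbabcbccacb$ca  a
    7  bcbccacb$cabba  a
    8  bccacb$cabbabc  c
    9  cabbabcbccacb$  $
   10  cacb$cabbabcbc  c
   11  cb$cabbabcbcca  a
   12  cbccacb$cabbab  b
   13  ccacb$cabbabcb  b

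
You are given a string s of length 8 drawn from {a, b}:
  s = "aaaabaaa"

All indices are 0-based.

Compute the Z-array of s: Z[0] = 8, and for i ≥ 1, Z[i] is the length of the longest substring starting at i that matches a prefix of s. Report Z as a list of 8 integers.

[8, 3, 2, 1, 0, 3, 2, 1]

Z[0]=8
i=1: outside box; Z[1]=3 grow→box=[1,4)
i=2: min(r-i=2, Z[1]=3)=2; Z[2]=2
i=3: min(r-i=1, Z[2]=2)=1; Z[3]=1
i=4: outside box; Z[4]=0
i=5: outside box; Z[5]=3 grow→box=[5,8)
i=6: min(r-i=2, Z[1]=3)=2; Z[6]=2
i=7: min(r-i=1, Z[2]=2)=1; Z[7]=1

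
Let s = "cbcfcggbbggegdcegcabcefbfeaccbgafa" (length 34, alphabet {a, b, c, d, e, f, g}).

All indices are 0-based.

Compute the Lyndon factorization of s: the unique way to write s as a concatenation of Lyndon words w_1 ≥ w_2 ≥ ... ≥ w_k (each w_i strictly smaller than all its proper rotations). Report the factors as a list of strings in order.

["c", "bcfcgg", "bbggegdcegc", "abcefbfeaccbgaf", "a"]

emit factor 1: 'c' (i=0, period=1)
emit factor 2: 'bcfcgg' (i=1, period=6)
emit factor 3: 'bbggegdcegc' (i=7, period=11)
emit factor 4: 'abcefbfeaccbgaf' (i=18, period=15)
emit factor 5: 'a' (i=33, period=1)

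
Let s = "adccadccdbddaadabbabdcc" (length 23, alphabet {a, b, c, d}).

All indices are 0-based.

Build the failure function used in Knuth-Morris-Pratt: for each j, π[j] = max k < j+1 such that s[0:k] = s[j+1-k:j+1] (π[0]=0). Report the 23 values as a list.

[0, 0, 0, 0, 1, 2, 3, 4, 0, 0, 0, 0, 1, 1, 2, 1, 0, 0, 1, 0, 0, 0, 0]

π[0] = 0
j=1 s[j]='d': π[1]=0 (border '')
j=2 s[j]='c': π[2]=0 (border '')
j=3 s[j]='c': π[3]=0 (border '')
j=4 s[j]='a': π[4]=1 (border 'a')
j=5 s[j]='d': π[5]=2 (border 'ad')
j=6 s[j]='c': π[6]=3 (border 'adc')
j=7 s[j]='c': π[7]=4 (border 'adcc')
j=8 s[j]='d': k: 4→0; π[8]=0 (border '')
j=9 s[j]='b': π[9]=0 (border '')
j=10 s[j]='d': π[10]=0 (border '')
j=11 s[j]='d': π[11]=0 (border '')
j=12 s[j]='a': π[12]=1 (border 'a')
j=13 s[j]='a': k: 1→0; π[13]=1 (border 'a')
j=14 s[j]='d': π[14]=2 (border 'ad')
j=15 s[j]='a': k: 2→0; π[15]=1 (border 'a')
j=16 s[j]='b': k: 1→0; π[16]=0 (border '')
j=17 s[j]='b': π[17]=0 (border '')
j=18 s[j]='a': π[18]=1 (border 'a')
j=19 s[j]='b': k: 1→0; π[19]=0 (border '')
j=20 s[j]='d': π[20]=0 (border '')
j=21 s[j]='c': π[21]=0 (border '')
j=22 s[j]='c': π[22]=0 (border '')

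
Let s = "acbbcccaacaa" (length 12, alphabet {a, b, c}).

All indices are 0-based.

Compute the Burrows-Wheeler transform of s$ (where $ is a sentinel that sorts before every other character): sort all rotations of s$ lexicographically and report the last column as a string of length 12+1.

aacca$cbacacb

rank  rotation       last
    0  $acbbcccaacaa  a
    1  a$acbbcccaaca  a
    2  aa$acbbcccaac  c
    3  aacaa$acbbccc  c
    4  acaa$acbbccca  a
    5  acbbcccaacaa$  $
    6  bbcccaacaa$ac  c
    7  bcccaacaa$acb  b
    8  caa$acbbcccaa  a
    9  caacaa$acbbcc  c
   10  cbbcccaacaa$a  a
   11  ccaacaa$acbbc  c
   12  cccaacaa$acbb  b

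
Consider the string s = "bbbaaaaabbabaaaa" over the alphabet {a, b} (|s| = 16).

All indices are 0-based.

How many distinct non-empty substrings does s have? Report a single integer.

101

rank | idx | suffix
   0 |  15 | a
   1 |  14 | aa
   2 |  13 | aaa
   3 |  12 | aaaa
   4 |   3 | aaaaabbabaaaa
   5 |   4 | aaaabbabaaaa
   6 |   5 | aaabbabaaaa
   7 |   6 | aabbabaaaa
   8 |  10 | abaaaa
   9 |   7 | abbabaaaa
  10 |  11 | baaaa
  11 |   2 | baaaaabbabaaaa
  12 |   9 | babaaaa
  13 |   1 | bbaaaaabbabaaaa
  14 |   8 | bbabaaaa
  15 |   0 | bbbaaaaabbabaaaa

SA = [15, 14, 13, 12, 3, 4, 5, 6, 10, 7, 11, 2, 9, 1, 8, 0]
rank  pair      lcp
   1  s[15:],s[14:]  1  'a'
   2  s[14:],s[13:]  2  'aa'
   3  s[13:],s[12:]  3  'aaa'
   4  s[12:],s[3:]  4  'aaaa'
   5  s[3:],s[4:]  4  'aaaa'
   6  s[4:],s[5:]  3  'aaa'
   7  s[5:],s[6:]  2  'aa'
   8  s[6:],s[10:]  1  'a'
   9  s[10:],s[7:]  2  'ab'
  10  s[7:],s[11:]  0  ''
  11  s[11:],s[2:]  5  'baaaa'
  12  s[2:],s[9:]  2  'ba'
  13  s[9:],s[1:]  1  'b'
  14  s[1:],s[8:]  3  'bba'
  15  s[8:],s[0:]  2  'bb'

n(n+1)/2 = 16·17/2 = 136
Σ LCP = 0 + 1 + 2 + 3 + 4 + 4 + 3 + 2 + 1 + 2 + 0 + 5 + 2 + 1 + 3 + 2 = 35
distinct = 136 − 35 = 101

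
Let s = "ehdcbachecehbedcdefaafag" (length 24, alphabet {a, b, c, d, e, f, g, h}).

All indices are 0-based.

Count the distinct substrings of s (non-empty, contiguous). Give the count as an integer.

rank | idx | suffix
   0 |  19 | aafag
   1 |   5 | achecehbedcdefaafag
   2 |  20 | afag
   3 |  22 | ag
   4 |   4 | bachecehbedcdefaafag
   5 |  12 | bedcdefaafag
   6 |   3 | cbachecehbedcdefaafag
   7 |  15 | cdefaafag
   8 |   9 | cehbedcdefaafag
   9 |   6 | checehbedcdefaafag
  10 |   2 | dcbachecehbedcdefaafag
  11 |  14 | dcdefaafag
  12 |  16 | defaafag
  13 |   8 | ecehbedcdefaafag
  14 |  13 | edcdefaafag
  15 |  17 | efaafag
  16 |  10 | ehbedcdefaafag
  17 |   0 | ehdcbachecehbedcdefaafag
  18 |  18 | faafag
  19 |  21 | fag
  20 |  23 | g
  21 |  11 | hbedcdefaafag
  22 |   1 | hdcbachecehbedcdefaafag
  23 |   7 | hecehbedcdefaafag

SA = [19, 5, 20, 22, 4, 12, 3, 15, 9, 6, 2, 14, 16, 8, 13, 17, 10, 0, 18, 21, 23, 11, 1, 7]
rank  pair      lcp
   1  s[19:],s[5:]  1  'a'
   2  s[5:],s[20:]  1  'a'
   3  s[20:],s[22:]  1  'a'
   4  s[22:],s[4:]  0  ''
   5  s[4:],s[12:]  1  'b'
   6  s[12:],s[3:]  0  ''
   7  s[3:],s[15:]  1  'c'
   8  s[15:],s[9:]  1  'c'
   9  s[9:],s[6:]  1  'c'
  10  s[6:],s[2:]  0  ''
  11  s[2:],s[14:]  2  'dc'
  12  s[14:],s[16:]  1  'd'
  13  s[16:],s[8:]  0  ''
  14  s[8:],s[13:]  1  'e'
  15  s[13:],s[17:]  1  'e'
  16  s[17:],s[10:]  1  'e'
  17  s[10:],s[0:]  2  'eh'
  18  s[0:],s[18:]  0  ''
  19  s[18:],s[21:]  2  'fa'
  20  s[21:],s[23:]  0  ''
  21  s[23:],s[11:]  0  ''
  22  s[11:],s[1:]  1  'h'
  23  s[1:],s[7:]  1  'h'

n(n+1)/2 = 24·25/2 = 300
Σ LCP = 0 + 1 + 1 + 1 + 0 + 1 + 0 + 1 + 1 + 1 + 0 + 2 + 1 + 0 + 1 + 1 + 1 + 2 + 0 + 2 + 0 + 0 + 1 + 1 = 19
distinct = 300 − 19 = 281

281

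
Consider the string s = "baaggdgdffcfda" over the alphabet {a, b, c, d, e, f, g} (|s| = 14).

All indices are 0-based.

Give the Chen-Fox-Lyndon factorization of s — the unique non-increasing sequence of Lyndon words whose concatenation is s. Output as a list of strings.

emit factor 1: 'b' (i=0, period=1)
emit factor 2: 'aaggdgdffcfd' (i=1, period=12)
emit factor 3: 'a' (i=13, period=1)

["b", "aaggdgdffcfd", "a"]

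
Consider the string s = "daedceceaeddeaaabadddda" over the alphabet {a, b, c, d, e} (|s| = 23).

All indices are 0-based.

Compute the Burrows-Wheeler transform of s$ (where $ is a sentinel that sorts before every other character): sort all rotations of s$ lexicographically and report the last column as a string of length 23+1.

rank  rotation                  last
    0  $daedceceaeddeaaabadddda  a
    1  a$daedceceaeddeaaabadddd  d
    2  aaabadddda$daedceceaedde  e
    3  aabadddda$daedceceaeddea  a
    4  abadddda$daedceceaeddeaa  a
    5  adddda$daedceceaeddeaaab  b
    6  aedceceaeddeaaabadddda$d  d
    7  aeddeaaabadddda$daedcece  e
    8  badddda$daedceceaeddeaaa  a
    9  ceaeddeaaabadddda$daedce  e
   10  ceceaeddeaaabadddda$daed  d
   11  da$daedceceaeddeaaabaddd  d
   12  daedceceaeddeaaabadddda$  $
   13  dceceaeddeaaabadddda$dae  e
   14  dda$daedceceaeddeaaabadd  d
   15  ddda$daedceceaeddeaaabad  d
   16  dddda$daedceceaeddeaaaba  a
   17  ddeaaabadddda$daedceceae  e
   18  deaaabadddda$daedceceaed  d
   19  eaaabadddda$daedceceaedd  d
   20  eaeddeaaabadddda$daedcec  c
   21  eceaeddeaaabadddda$daedc  c
   22  edceceaeddeaaabadddda$da  a
   23  eddeaaabadddda$daedcecea  a

adeaabdeaedd$eddaeddccaa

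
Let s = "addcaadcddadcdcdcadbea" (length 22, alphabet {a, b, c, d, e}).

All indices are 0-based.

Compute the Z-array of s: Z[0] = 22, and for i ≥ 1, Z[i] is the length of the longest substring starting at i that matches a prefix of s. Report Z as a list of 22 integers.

Z[0]=22
i=1: outside box; Z[1]=0
i=2: outside box; Z[2]=0
i=3: outside box; Z[3]=0
i=4: outside box; Z[4]=1 grow→box=[4,5)
i=5: outside box; Z[5]=2 grow→box=[5,7)
i=6: min(r-i=1, Z[1]=0)=0; Z[6]=0
i=7: outside box; Z[7]=0
i=8: outside box; Z[8]=0
i=9: outside box; Z[9]=0
i=10: outside box; Z[10]=2 grow→box=[10,12)
i=11: min(r-i=1, Z[1]=0)=0; Z[11]=0
i=12: outside box; Z[12]=0
i=13: outside box; Z[13]=0
i=14: outside box; Z[14]=0
i=15: outside box; Z[15]=0
i=16: outside box; Z[16]=0
i=17: outside box; Z[17]=2 grow→box=[17,19)
i=18: min(r-i=1, Z[1]=0)=0; Z[18]=0
i=19: outside box; Z[19]=0
i=20: outside box; Z[20]=0
i=21: outside box; Z[21]=1 grow→box=[21,22)

[22, 0, 0, 0, 1, 2, 0, 0, 0, 0, 2, 0, 0, 0, 0, 0, 0, 2, 0, 0, 0, 1]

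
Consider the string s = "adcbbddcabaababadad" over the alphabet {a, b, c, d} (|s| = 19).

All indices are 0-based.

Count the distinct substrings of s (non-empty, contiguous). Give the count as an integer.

rank | idx | suffix
   0 |  10 | aababadad
   1 |   8 | abaababadad
   2 |  11 | ababadad
   3 |  13 | abadad
   4 |  17 | ad
   5 |  15 | adad
   6 |   0 | adcbbddcabaababadad
   7 |   9 | baababadad
   8 |  12 | babadad
   9 |  14 | badad
  10 |   3 | bbddcabaababadad
  11 |   4 | bddcabaababadad
  12 |   7 | cabaababadad
  13 |   2 | cbbddcabaababadad
  14 |  18 | d
  15 |  16 | dad
  16 |   6 | dcabaababadad
  17 |   1 | dcbbddcabaababadad
  18 |   5 | ddcabaababadad

SA = [10, 8, 11, 13, 17, 15, 0, 9, 12, 14, 3, 4, 7, 2, 18, 16, 6, 1, 5]
rank  pair      lcp
   1  s[10:],s[8:]  1  'a'
   2  s[8:],s[11:]  3  'aba'
   3  s[11:],s[13:]  3  'aba'
   4  s[13:],s[17:]  1  'a'
   5  s[17:],s[15:]  2  'ad'
   6  s[15:],s[0:]  2  'ad'
   7  s[0:],s[9:]  0  ''
   8  s[9:],s[12:]  2  'ba'
   9  s[12:],s[14:]  2  'ba'
  10  s[14:],s[3:]  1  'b'
  11  s[3:],s[4:]  1  'b'
  12  s[4:],s[7:]  0  ''
  13  s[7:],s[2:]  1  'c'
  14  s[2:],s[18:]  0  ''
  15  s[18:],s[16:]  1  'd'
  16  s[16:],s[6:]  1  'd'
  17  s[6:],s[1:]  2  'dc'
  18  s[1:],s[5:]  1  'd'

n(n+1)/2 = 19·20/2 = 190
Σ LCP = 0 + 1 + 3 + 3 + 1 + 2 + 2 + 0 + 2 + 2 + 1 + 1 + 0 + 1 + 0 + 1 + 1 + 2 + 1 = 24
distinct = 190 − 24 = 166

166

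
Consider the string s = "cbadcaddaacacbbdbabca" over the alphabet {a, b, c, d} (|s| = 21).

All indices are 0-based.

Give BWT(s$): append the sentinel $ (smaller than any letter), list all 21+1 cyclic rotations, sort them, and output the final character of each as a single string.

rank  rotation                last
    0  $cbadcaddaacacbbdbabca  a
    1  a$cbadcaddaacacbbdbabc  c
    2  aacacbbdbabca$cbadcadd  d
    3  abca$cbadcaddaacacbbdb  b
    4  acacbbdbabca$cbadcadda  a
    5  acbbdbabca$cbadcaddaac  c
    6  adcaddaacacbbdbabca$cb  b
    7  addaacacbbdbabca$cbadc  c
    8  babca$cbadcaddaacacbbd  d
    9  badcaddaacacbbdbabca$c  c
   10  bbdbabca$cbadcaddaacac  c
   11  bca$cbadcaddaacacbbdba  a
   12  bdbabca$cbadcaddaacacb  b
   13  ca$cbadcaddaacacbbdbab  b
   14  cacbbdbabca$cbadcaddaa  a
   15  caddaacacbbdbabca$cbad  d
   16  cbadcaddaacacbbdbabca$  $
   17  cbbdbabca$cbadcaddaaca  a
   18  daacacbbdbabca$cbadcad  d
   19  dbabca$cbadcaddaacacbb  b
   20  dcaddaacacbbdbabca$cba  a
   21  ddaacacbbdbabca$cbadca  a

acdbacbcdccabbad$adbaa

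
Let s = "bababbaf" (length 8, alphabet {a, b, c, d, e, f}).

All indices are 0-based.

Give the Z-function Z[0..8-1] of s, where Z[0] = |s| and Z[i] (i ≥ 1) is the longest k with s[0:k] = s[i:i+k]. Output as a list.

Z[0]=8
i=1: i≥r, start 0; Z[1]=0
i=2: i≥r, start 0; Z[2]=3 scan→box=[2,5)
i=3: min(r-i=2, Z[1]=0)=0; Z[3]=0
i=4: min(r-i=1, Z[2]=3)=1; Z[4]=1
i=5: i≥r, start 0; Z[5]=2 scan→box=[5,7)
i=6: min(r-i=1, Z[1]=0)=0; Z[6]=0
i=7: i≥r, start 0; Z[7]=0

[8, 0, 3, 0, 1, 2, 0, 0]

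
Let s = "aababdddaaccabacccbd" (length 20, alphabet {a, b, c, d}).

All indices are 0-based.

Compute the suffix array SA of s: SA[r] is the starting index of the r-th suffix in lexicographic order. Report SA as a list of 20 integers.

sorted suffixes:
  #0 SA[0]=0  'aababdddaaccabacccbd'
  #1 SA[1]=8  'aaccabacccbd'
  #2 SA[2]=1  'ababdddaaccabacccbd'
  #3 SA[3]=12  'abacccbd'
  #4 SA[4]=3  'abdddaaccabacccbd'
  #5 SA[5]=9  'accabacccbd'
  #6 SA[6]=14  'acccbd'
  #7 SA[7]=2  'babdddaaccabacccbd'
  #8 SA[8]=13  'bacccbd'
  #9 SA[9]=18  'bd'
  #10 SA[10]=4  'bdddaaccabacccbd'
  #11 SA[11]=11  'cabacccbd'
  #12 SA[12]=17  'cbd'
  #13 SA[13]=10  'ccabacccbd'
  #14 SA[14]=16  'ccbd'
  #15 SA[15]=15  'cccbd'
  #16 SA[16]=19  'd'
  #17 SA[17]=7  'daaccabacccbd'
  #18 SA[18]=6  'ddaaccabacccbd'
  #19 SA[19]=5  'dddaaccabacccbd'

[0, 8, 1, 12, 3, 9, 14, 2, 13, 18, 4, 11, 17, 10, 16, 15, 19, 7, 6, 5]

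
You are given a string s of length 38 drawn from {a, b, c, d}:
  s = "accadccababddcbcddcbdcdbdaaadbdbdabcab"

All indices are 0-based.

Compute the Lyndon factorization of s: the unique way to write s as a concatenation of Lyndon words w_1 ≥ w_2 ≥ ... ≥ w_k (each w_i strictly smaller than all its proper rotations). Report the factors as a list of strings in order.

["accadcc", "ababddcbcddcbdcdbd", "aaadbdbdabcab"]

emit factor 1: 'accadcc' (i=0, period=7)
emit factor 2: 'ababddcbcddcbdcdbd' (i=7, period=18)
emit factor 3: 'aaadbdbdabcab' (i=25, period=13)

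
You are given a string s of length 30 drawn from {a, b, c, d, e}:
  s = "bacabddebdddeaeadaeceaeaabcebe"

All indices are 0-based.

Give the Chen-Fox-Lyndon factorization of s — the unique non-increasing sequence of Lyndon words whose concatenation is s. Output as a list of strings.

["b", "ac", "abddebdddeaeadaeceae", "aabcebe"]

emit factor 1: 'b' (i=0, period=1)
emit factor 2: 'ac' (i=1, period=2)
emit factor 3: 'abddebdddeaeadaeceae' (i=3, period=20)
emit factor 4: 'aabcebe' (i=23, period=7)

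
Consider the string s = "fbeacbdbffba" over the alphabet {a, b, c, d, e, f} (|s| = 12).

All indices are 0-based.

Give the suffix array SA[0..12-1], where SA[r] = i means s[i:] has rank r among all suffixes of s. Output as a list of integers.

[11, 3, 10, 5, 1, 7, 4, 6, 2, 9, 0, 8]

rank | idx | suffix
   0 |  11 | a
   1 |   3 | acbdbffba
   2 |  10 | ba
   3 |   5 | bdbffba
   4 |   1 | beacbdbffba
   5 |   7 | bffba
   6 |   4 | cbdbffba
   7 |   6 | dbffba
   8 |   2 | eacbdbffba
   9 |   9 | fba
  10 |   0 | fbeacbdbffba
  11 |   8 | ffba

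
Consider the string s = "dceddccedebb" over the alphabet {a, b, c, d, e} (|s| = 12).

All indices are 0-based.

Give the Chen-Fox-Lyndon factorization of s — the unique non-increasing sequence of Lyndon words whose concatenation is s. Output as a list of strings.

emit factor 1: 'd' (i=0, period=1)
emit factor 2: 'cedd' (i=1, period=4)
emit factor 3: 'ccede' (i=5, period=5)
emit factor 4: 'b' (i=10, period=1)
emit factor 5: 'b' (i=11, period=1)

["d", "cedd", "ccede", "b", "b"]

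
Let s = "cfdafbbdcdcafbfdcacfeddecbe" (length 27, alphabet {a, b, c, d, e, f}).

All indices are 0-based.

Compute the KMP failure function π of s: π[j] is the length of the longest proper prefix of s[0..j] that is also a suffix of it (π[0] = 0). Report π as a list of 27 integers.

[0, 0, 0, 0, 0, 0, 0, 0, 1, 0, 1, 0, 0, 0, 0, 0, 1, 0, 1, 2, 0, 0, 0, 0, 1, 0, 0]

π[0] = 0
j=1 s[j]='f': π[1]=0 (border '')
j=2 s[j]='d': π[2]=0 (border '')
j=3 s[j]='a': π[3]=0 (border '')
j=4 s[j]='f': π[4]=0 (border '')
j=5 s[j]='b': π[5]=0 (border '')
j=6 s[j]='b': π[6]=0 (border '')
j=7 s[j]='d': π[7]=0 (border '')
j=8 s[j]='c': π[8]=1 (border 'c')
j=9 s[j]='d': k: 1→0; π[9]=0 (border '')
j=10 s[j]='c': π[10]=1 (border 'c')
j=11 s[j]='a': k: 1→0; π[11]=0 (border '')
j=12 s[j]='f': π[12]=0 (border '')
j=13 s[j]='b': π[13]=0 (border '')
j=14 s[j]='f': π[14]=0 (border '')
j=15 s[j]='d': π[15]=0 (border '')
j=16 s[j]='c': π[16]=1 (border 'c')
j=17 s[j]='a': k: 1→0; π[17]=0 (border '')
j=18 s[j]='c': π[18]=1 (border 'c')
j=19 s[j]='f': π[19]=2 (border 'cf')
j=20 s[j]='e': k: 2→0; π[20]=0 (border '')
j=21 s[j]='d': π[21]=0 (border '')
j=22 s[j]='d': π[22]=0 (border '')
j=23 s[j]='e': π[23]=0 (border '')
j=24 s[j]='c': π[24]=1 (border 'c')
j=25 s[j]='b': k: 1→0; π[25]=0 (border '')
j=26 s[j]='e': π[26]=0 (border '')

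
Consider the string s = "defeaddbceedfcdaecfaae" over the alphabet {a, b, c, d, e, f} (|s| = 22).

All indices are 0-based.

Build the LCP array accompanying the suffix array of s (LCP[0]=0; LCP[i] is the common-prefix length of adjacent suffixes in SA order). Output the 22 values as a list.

rank→(start, suffix):
  0 → (19, 'aae')
  1 → (4, 'addbceedfcdaecfaae')
  2 → (20, 'ae')
  3 → (15, 'aecfaae')
  4 → (7, 'bceedfcdaecfaae')
  5 → (13, 'cdaecfaae')
  6 → (8, 'ceedfcdaecfaae')
  7 → (17, 'cfaae')
  8 → (14, 'daecfaae')
  9 → (6, 'dbceedfcdaecfaae')
  10 → (5, 'ddbceedfcdaecfaae')
  11 → (0, 'defeaddbceedfcdaecfaae')
  12 → (11, 'dfcdaecfaae')
  13 → (21, 'e')
  14 → (3, 'eaddbceedfcdaecfaae')
  15 → (16, 'ecfaae')
  16 → (10, 'edfcdaecfaae')
  17 → (9, 'eedfcdaecfaae')
  18 → (1, 'efeaddbceedfcdaecfaae')
  19 → (18, 'faae')
  20 → (12, 'fcdaecfaae')
  21 → (2, 'feaddbceedfcdaecfaae')

SA = [19, 4, 20, 15, 7, 13, 8, 17, 14, 6, 5, 0, 11, 21, 3, 16, 10, 9, 1, 18, 12, 2]
[i] adj suffixes → lcp
  [1] 19/4 → 1 ('a')
  [2] 4/20 → 1 ('a')
  [3] 20/15 → 2 ('ae')
  [4] 15/7 → 0 ('')
  [5] 7/13 → 0 ('')
  [6] 13/8 → 1 ('c')
  [7] 8/17 → 1 ('c')
  [8] 17/14 → 0 ('')
  [9] 14/6 → 1 ('d')
  [10] 6/5 → 1 ('d')
  [11] 5/0 → 1 ('d')
  [12] 0/11 → 1 ('d')
  [13] 11/21 → 0 ('')
  [14] 21/3 → 1 ('e')
  [15] 3/16 → 1 ('e')
  [16] 16/10 → 1 ('e')
  [17] 10/9 → 1 ('e')
  [18] 9/1 → 1 ('e')
  [19] 1/18 → 0 ('')
  [20] 18/12 → 1 ('f')
  [21] 12/2 → 1 ('f')

[0, 1, 1, 2, 0, 0, 1, 1, 0, 1, 1, 1, 1, 0, 1, 1, 1, 1, 1, 0, 1, 1]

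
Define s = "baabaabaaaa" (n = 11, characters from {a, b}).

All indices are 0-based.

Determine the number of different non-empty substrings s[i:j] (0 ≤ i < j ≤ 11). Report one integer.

39

rank | idx | suffix
   0 |  10 | a
   1 |   9 | aa
   2 |   8 | aaa
   3 |   7 | aaaa
   4 |   4 | aabaaaa
   5 |   1 | aabaabaaaa
   6 |   5 | abaaaa
   7 |   2 | abaabaaaa
   8 |   6 | baaaa
   9 |   3 | baabaaaa
  10 |   0 | baabaabaaaa

SA = [10, 9, 8, 7, 4, 1, 5, 2, 6, 3, 0]
[i] adj suffixes → lcp
  [1] 10/9 → 1 ('a')
  [2] 9/8 → 2 ('aa')
  [3] 8/7 → 3 ('aaa')
  [4] 7/4 → 2 ('aa')
  [5] 4/1 → 5 ('aabaa')
  [6] 1/5 → 1 ('a')
  [7] 5/2 → 4 ('abaa')
  [8] 2/6 → 0 ('')
  [9] 6/3 → 3 ('baa')
  [10] 3/0 → 6 ('baabaa')

n(n+1)/2 = 11·12/2 = 66
Σ LCP = 0 + 1 + 2 + 3 + 2 + 5 + 1 + 4 + 0 + 3 + 6 = 27
distinct = 66 − 27 = 39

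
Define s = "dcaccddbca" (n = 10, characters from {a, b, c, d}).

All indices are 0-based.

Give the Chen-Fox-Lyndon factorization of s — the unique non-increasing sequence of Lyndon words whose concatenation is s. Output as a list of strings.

["d", "c", "accddbc", "a"]

emit factor 1: 'd' (i=0, period=1)
emit factor 2: 'c' (i=1, period=1)
emit factor 3: 'accddbc' (i=2, period=7)
emit factor 4: 'a' (i=9, period=1)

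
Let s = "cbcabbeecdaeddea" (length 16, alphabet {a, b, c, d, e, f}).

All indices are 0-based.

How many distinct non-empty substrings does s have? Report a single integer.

125

rank | idx | suffix
   0 |  15 | a
   1 |   3 | abbeecdaeddea
   2 |  10 | aeddea
   3 |   4 | bbeecdaeddea
   4 |   1 | bcabbeecdaeddea
   5 |   5 | beecdaeddea
   6 |   2 | cabbeecdaeddea
   7 |   0 | cbcabbeecdaeddea
   8 |   8 | cdaeddea
   9 |   9 | daeddea
  10 |  12 | ddea
  11 |  13 | dea
  12 |  14 | ea
  13 |   7 | ecdaeddea
  14 |  11 | eddea
  15 |   6 | eecdaeddea

SA = [15, 3, 10, 4, 1, 5, 2, 0, 8, 9, 12, 13, 14, 7, 11, 6]
rank  pair      lcp
   1  s[15:],s[3:]  1  'a'
   2  s[3:],s[10:]  1  'a'
   3  s[10:],s[4:]  0  ''
   4  s[4:],s[1:]  1  'b'
   5  s[1:],s[5:]  1  'b'
   6  s[5:],s[2:]  0  ''
   7  s[2:],s[0:]  1  'c'
   8  s[0:],s[8:]  1  'c'
   9  s[8:],s[9:]  0  ''
  10  s[9:],s[12:]  1  'd'
  11  s[12:],s[13:]  1  'd'
  12  s[13:],s[14:]  0  ''
  13  s[14:],s[7:]  1  'e'
  14  s[7:],s[11:]  1  'e'
  15  s[11:],s[6:]  1  'e'

n(n+1)/2 = 16·17/2 = 136
Σ LCP = 0 + 1 + 1 + 0 + 1 + 1 + 0 + 1 + 1 + 0 + 1 + 1 + 0 + 1 + 1 + 1 = 11
distinct = 136 − 11 = 125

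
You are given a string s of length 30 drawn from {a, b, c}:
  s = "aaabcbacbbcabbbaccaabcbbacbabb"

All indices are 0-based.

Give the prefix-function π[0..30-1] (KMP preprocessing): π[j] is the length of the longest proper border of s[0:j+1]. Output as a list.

[0, 1, 2, 0, 0, 0, 1, 0, 0, 0, 0, 1, 0, 0, 0, 1, 0, 0, 1, 2, 0, 0, 0, 0, 1, 0, 0, 1, 0, 0]

π[0] = 0
j=1 s[j]='a': π[1]=1 (border 'a')
j=2 s[j]='a': π[2]=2 (border 'aa')
j=3 s[j]='b': k: 2→1→0; π[3]=0 (border '')
j=4 s[j]='c': π[4]=0 (border '')
j=5 s[j]='b': π[5]=0 (border '')
j=6 s[j]='a': π[6]=1 (border 'a')
j=7 s[j]='c': k: 1→0; π[7]=0 (border '')
j=8 s[j]='b': π[8]=0 (border '')
j=9 s[j]='b': π[9]=0 (border '')
j=10 s[j]='c': π[10]=0 (border '')
j=11 s[j]='a': π[11]=1 (border 'a')
j=12 s[j]='b': k: 1→0; π[12]=0 (border '')
j=13 s[j]='b': π[13]=0 (border '')
j=14 s[j]='b': π[14]=0 (border '')
j=15 s[j]='a': π[15]=1 (border 'a')
j=16 s[j]='c': k: 1→0; π[16]=0 (border '')
j=17 s[j]='c': π[17]=0 (border '')
j=18 s[j]='a': π[18]=1 (border 'a')
j=19 s[j]='a': π[19]=2 (border 'aa')
j=20 s[j]='b': k: 2→1→0; π[20]=0 (border '')
j=21 s[j]='c': π[21]=0 (border '')
j=22 s[j]='b': π[22]=0 (border '')
j=23 s[j]='b': π[23]=0 (border '')
j=24 s[j]='a': π[24]=1 (border 'a')
j=25 s[j]='c': k: 1→0; π[25]=0 (border '')
j=26 s[j]='b': π[26]=0 (border '')
j=27 s[j]='a': π[27]=1 (border 'a')
j=28 s[j]='b': k: 1→0; π[28]=0 (border '')
j=29 s[j]='b': π[29]=0 (border '')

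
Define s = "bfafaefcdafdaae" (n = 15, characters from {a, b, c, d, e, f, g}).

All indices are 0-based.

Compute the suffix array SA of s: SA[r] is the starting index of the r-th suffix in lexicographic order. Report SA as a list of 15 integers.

[12, 13, 4, 2, 9, 0, 7, 11, 8, 14, 5, 3, 1, 6, 10]

sorted suffixes:
  #0 SA[0]=12  'aae'
  #1 SA[1]=13  'ae'
  #2 SA[2]=4  'aefcdafdaae'
  #3 SA[3]=2  'afaefcdafdaae'
  #4 SA[4]=9  'afdaae'
  #5 SA[5]=0  'bfafaefcdafdaae'
  #6 SA[6]=7  'cdafdaae'
  #7 SA[7]=11  'daae'
  #8 SA[8]=8  'dafdaae'
  #9 SA[9]=14  'e'
  #10 SA[10]=5  'efcdafdaae'
  #11 SA[11]=3  'faefcdafdaae'
  #12 SA[12]=1  'fafaefcdafdaae'
  #13 SA[13]=6  'fcdafdaae'
  #14 SA[14]=10  'fdaae'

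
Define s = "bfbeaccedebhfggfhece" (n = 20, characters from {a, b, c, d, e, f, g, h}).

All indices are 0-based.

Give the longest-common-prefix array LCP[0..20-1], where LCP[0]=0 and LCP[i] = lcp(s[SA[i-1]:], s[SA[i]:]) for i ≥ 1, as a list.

[0, 0, 1, 1, 0, 1, 2, 0, 0, 1, 1, 1, 1, 0, 1, 1, 0, 1, 0, 1]

rank | idx | suffix
   0 |   4 | accedebhfggfhece
   1 |   2 | beaccedebhfggfhece
   2 |   0 | bfbeaccedebhfggfhece
   3 |  10 | bhfggfhece
   4 |   5 | ccedebhfggfhece
   5 |  18 | ce
   6 |   6 | cedebhfggfhece
   7 |   8 | debhfggfhece
   8 |  19 | e
   9 |   3 | eaccedebhfggfhece
  10 |   9 | ebhfggfhece
  11 |  17 | ece
  12 |   7 | edebhfggfhece
  13 |   1 | fbeaccedebhfggfhece
  14 |  12 | fggfhece
  15 |  15 | fhece
  16 |  14 | gfhece
  17 |  13 | ggfhece
  18 |  16 | hece
  19 |  11 | hfggfhece

SA = [4, 2, 0, 10, 5, 18, 6, 8, 19, 3, 9, 17, 7, 1, 12, 15, 14, 13, 16, 11]
i: (SA[i-1],SA[i]) lcp shared
  1: (4,2) 0 ''
  2: (2,0) 1 'b'
  3: (0,10) 1 'b'
  4: (10,5) 0 ''
  5: (5,18) 1 'c'
  6: (18,6) 2 'ce'
  7: (6,8) 0 ''
  8: (8,19) 0 ''
  9: (19,3) 1 'e'
  10: (3,9) 1 'e'
  11: (9,17) 1 'e'
  12: (17,7) 1 'e'
  13: (7,1) 0 ''
  14: (1,12) 1 'f'
  15: (12,15) 1 'f'
  16: (15,14) 0 ''
  17: (14,13) 1 'g'
  18: (13,16) 0 ''
  19: (16,11) 1 'h'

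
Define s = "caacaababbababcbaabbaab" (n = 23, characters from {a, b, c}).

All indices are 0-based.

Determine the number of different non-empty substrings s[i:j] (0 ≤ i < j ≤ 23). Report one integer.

rank→(start, suffix):
  0 → (20, 'aab')
  1 → (4, 'aababbababcbaabbaab')
  2 → (16, 'aabbaab')
  3 → (1, 'aacaababbababcbaabbaab')
  4 → (21, 'ab')
  5 → (5, 'ababbababcbaabbaab')
  6 → (10, 'ababcbaabbaab')
  7 → (17, 'abbaab')
  8 → (7, 'abbababcbaabbaab')
  9 → (12, 'abcbaabbaab')
  10 → (2, 'acaababbababcbaabbaab')
  11 → (22, 'b')
  12 → (19, 'baab')
  13 → (15, 'baabbaab')
  14 → (9, 'bababcbaabbaab')
  15 → (6, 'babbababcbaabbaab')
  16 → (11, 'babcbaabbaab')
  17 → (18, 'bbaab')
  18 → (8, 'bbababcbaabbaab')
  19 → (13, 'bcbaabbaab')
  20 → (3, 'caababbababcbaabbaab')
  21 → (0, 'caacaababbababcbaabbaab')
  22 → (14, 'cbaabbaab')

SA = [20, 4, 16, 1, 21, 5, 10, 17, 7, 12, 2, 22, 19, 15, 9, 6, 11, 18, 8, 13, 3, 0, 14]
i: (SA[i-1],SA[i]) lcp shared
  1: (20,4) 3 'aab'
  2: (4,16) 3 'aab'
  3: (16,1) 2 'aa'
  4: (1,21) 1 'a'
  5: (21,5) 2 'ab'
  6: (5,10) 4 'abab'
  7: (10,17) 2 'ab'
  8: (17,7) 4 'abba'
  9: (7,12) 2 'ab'
  10: (12,2) 1 'a'
  11: (2,22) 0 ''
  12: (22,19) 1 'b'
  13: (19,15) 4 'baab'
  14: (15,9) 2 'ba'
  15: (9,6) 3 'bab'
  16: (6,11) 3 'bab'
  17: (11,18) 1 'b'
  18: (18,8) 3 'bba'
  19: (8,13) 1 'b'
  20: (13,3) 0 ''
  21: (3,0) 3 'caa'
  22: (0,14) 1 'c'

n(n+1)/2 = 23·24/2 = 276
Σ LCP = 0 + 3 + 3 + 2 + 1 + 2 + 4 + 2 + 4 + 2 + 1 + 0 + 1 + 4 + 2 + 3 + 3 + 1 + 3 + 1 + 0 + 3 + 1 = 46
distinct = 276 − 46 = 230

230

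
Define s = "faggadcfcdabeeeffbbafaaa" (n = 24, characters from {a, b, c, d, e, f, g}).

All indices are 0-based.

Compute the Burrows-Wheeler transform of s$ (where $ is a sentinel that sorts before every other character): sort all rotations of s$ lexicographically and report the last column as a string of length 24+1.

rank  rotation                   last
    0  $faggadcfcdabeeeffbbafaaa  a
    1  a$faggadcfcdabeeeffbbafaa  a
    2  aa$faggadcfcdabeeeffbbafa  a
    3  aaa$faggadcfcdabeeeffbbaf  f
    4  abeeeffbbafaaa$faggadcfcd  d
    5  adcfcdabeeeffbbafaaa$fagg  g
    6  afaaa$faggadcfcdabeeeffbb  b
    7  aggadcfcdabeeeffbbafaaa$f  f
    8  bafaaa$faggadcfcdabeeeffb  b
    9  bbafaaa$faggadcfcdabeeeff  f
   10  beeeffbbafaaa$faggadcfcda  a
   11  cdabeeeffbbafaaa$faggadcf  f
   12  cfcdabeeeffbbafaaa$faggad  d
   13  dabeeeffbbafaaa$faggadcfc  c
   14  dcfcdabeeeffbbafaaa$fagga  a
   15  eeeffbbafaaa$faggadcfcdab  b
   16  eeffbbafaaa$faggadcfcdabe  e
   17  effbbafaaa$faggadcfcdabee  e
   18  faaa$faggadcfcdabeeeffbba  a
   19  faggadcfcdabeeeffbbafaaa$  $
   20  fbbafaaa$faggadcfcdabeeef  f
   21  fcdabeeeffbbafaaa$faggadc  c
   22  ffbbafaaa$faggadcfcdabeee  e
   23  gadcfcdabeeeffbbafaaa$fag  g
   24  ggadcfcdabeeeffbbafaaa$fa  a

aaafdgbfbfafdcabeea$fcega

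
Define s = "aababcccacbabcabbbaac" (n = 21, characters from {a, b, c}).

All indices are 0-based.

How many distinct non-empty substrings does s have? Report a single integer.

199

rank | idx | suffix
   0 |   0 | aababcccacbabcabbbaac
   1 |  18 | aac
   2 |   1 | ababcccacbabcabbbaac
   3 |  14 | abbbaac
   4 |  11 | abcabbbaac
   5 |   3 | abcccacbabcabbbaac
   6 |  19 | ac
   7 |   8 | acbabcabbbaac
   8 |  17 | baac
   9 |  10 | babcabbbaac
  10 |   2 | babcccacbabcabbbaac
  11 |  16 | bbaac
  12 |  15 | bbbaac
  13 |  12 | bcabbbaac
  14 |   4 | bcccacbabcabbbaac
  15 |  20 | c
  16 |  13 | cabbbaac
  17 |   7 | cacbabcabbbaac
  18 |   9 | cbabcabbbaac
  19 |   6 | ccacbabcabbbaac
  20 |   5 | cccacbabcabbbaac

SA = [0, 18, 1, 14, 11, 3, 19, 8, 17, 10, 2, 16, 15, 12, 4, 20, 13, 7, 9, 6, 5]
i: (SA[i-1],SA[i]) lcp shared
  1: (0,18) 2 'aa'
  2: (18,1) 1 'a'
  3: (1,14) 2 'ab'
  4: (14,11) 2 'ab'
  5: (11,3) 3 'abc'
  6: (3,19) 1 'a'
  7: (19,8) 2 'ac'
  8: (8,17) 0 ''
  9: (17,10) 2 'ba'
  10: (10,2) 4 'babc'
  11: (2,16) 1 'b'
  12: (16,15) 2 'bb'
  13: (15,12) 1 'b'
  14: (12,4) 2 'bc'
  15: (4,20) 0 ''
  16: (20,13) 1 'c'
  17: (13,7) 2 'ca'
  18: (7,9) 1 'c'
  19: (9,6) 1 'c'
  20: (6,5) 2 'cc'

n(n+1)/2 = 21·22/2 = 231
Σ LCP = 0 + 2 + 1 + 2 + 2 + 3 + 1 + 2 + 0 + 2 + 4 + 1 + 2 + 1 + 2 + 0 + 1 + 2 + 1 + 1 + 2 = 32
distinct = 231 − 32 = 199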